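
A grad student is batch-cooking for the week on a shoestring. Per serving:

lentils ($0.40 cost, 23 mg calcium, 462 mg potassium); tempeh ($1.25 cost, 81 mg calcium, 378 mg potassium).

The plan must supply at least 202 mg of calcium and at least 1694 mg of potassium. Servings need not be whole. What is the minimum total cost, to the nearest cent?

Minimising a linear cost over {calcium ≥ 202, potassium ≥ 1694, servings ≥ 0} — the optimum is at a vertex, using one or two foods.
lentils only: max(202/23, 1694/462) = 8.783 servings → $3.51.
tempeh only: max(202/81, 1694/378) = 4.481 servings → $5.60.
lentils + tempeh with both tight: 2.118 servings and 1.892 servings → $3.21.
The minimum over all feasible corners is $3.21.

$3.21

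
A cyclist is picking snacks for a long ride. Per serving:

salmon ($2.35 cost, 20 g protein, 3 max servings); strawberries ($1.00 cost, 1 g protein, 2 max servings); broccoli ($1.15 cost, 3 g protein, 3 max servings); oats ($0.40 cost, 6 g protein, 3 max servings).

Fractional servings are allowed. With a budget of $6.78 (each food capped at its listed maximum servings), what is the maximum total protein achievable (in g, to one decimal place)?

65.5 g

Protein per dollar: oats 15, salmon 8.511, broccoli 2.609, strawberries 1.
Take 3 servings of oats: spends $1.20, +18.0 g protein (running total 18.0 g).
Take 2.374 servings of salmon: spends $5.58, +47.5 g protein (running total 65.5 g).
Greedy by best ratio exhausts the cost allowance optimally: 65.5 g.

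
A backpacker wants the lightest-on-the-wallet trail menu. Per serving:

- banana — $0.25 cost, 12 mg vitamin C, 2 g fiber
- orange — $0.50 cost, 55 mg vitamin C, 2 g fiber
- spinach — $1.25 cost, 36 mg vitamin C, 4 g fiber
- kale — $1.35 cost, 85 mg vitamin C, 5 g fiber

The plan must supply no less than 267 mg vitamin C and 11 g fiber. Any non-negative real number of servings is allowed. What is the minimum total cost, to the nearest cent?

$2.54

Minimising a linear cost over {vitamin C ≥ 267, fiber ≥ 11, servings ≥ 0} — the optimum is at a vertex, using one or two foods.
banana only: max(267/12, 11/2) = 22.25 servings → $5.56.
orange only: max(267/55, 11/2) = 5.5 servings → $2.75.
spinach only: max(267/36, 11/4) = 7.417 servings → $9.27.
kale only: max(267/85, 11/5) = 3.141 servings → $4.24.
banana + orange with both tight: 0.8256 servings and 4.674 servings → $2.54.
banana + spinach: intersection lies outside the first quadrant.
banana + kale: the both-tight solution has a negative serving — not a feasible corner.
orange + spinach with both tight: 4.541 servings and 0.4797 servings → $2.87.
orange + kale with both tight: 3.81 servings and 0.6762 servings → $2.82.
spinach + kale: the both-tight solution has a negative serving — not a feasible corner.
So the least-cost plan costs $2.54.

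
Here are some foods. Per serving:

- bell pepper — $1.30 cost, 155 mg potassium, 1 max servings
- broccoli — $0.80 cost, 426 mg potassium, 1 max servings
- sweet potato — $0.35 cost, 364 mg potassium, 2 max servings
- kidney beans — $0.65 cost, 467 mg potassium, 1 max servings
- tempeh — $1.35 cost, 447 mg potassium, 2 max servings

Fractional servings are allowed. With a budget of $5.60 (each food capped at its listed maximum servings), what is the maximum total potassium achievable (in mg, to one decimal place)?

2604.4 mg

Potassium per dollar: sweet potato 1040, kidney beans 718.5, broccoli 532.5, tempeh 331.1, bell pepper 119.2.
Take 2 servings of sweet potato: spends $0.70, +728.0 mg potassium (running total 728.0 mg).
Take 1 serving of kidney beans: spends $0.65, +467.0 mg potassium (running total 1195.0 mg).
Take 1 serving of broccoli: spends $0.80, +426.0 mg potassium (running total 1621.0 mg).
Take 2 servings of tempeh: spends $2.70, +894.0 mg potassium (running total 2515.0 mg).
Take 0.5769 servings of bell pepper: spends $0.75, +89.4 mg potassium (running total 2604.4 mg).
Filling greedily by potassium-per-dollar is optimal for one linear limit, giving 2604.4 mg.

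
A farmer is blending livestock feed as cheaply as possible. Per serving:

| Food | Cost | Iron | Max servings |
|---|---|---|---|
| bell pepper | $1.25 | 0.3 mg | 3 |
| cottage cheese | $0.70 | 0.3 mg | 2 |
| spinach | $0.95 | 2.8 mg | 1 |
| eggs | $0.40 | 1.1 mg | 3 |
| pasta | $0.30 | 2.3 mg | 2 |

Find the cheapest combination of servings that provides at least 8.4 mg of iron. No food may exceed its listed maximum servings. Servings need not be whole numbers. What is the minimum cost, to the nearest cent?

$1.91

Cost per mg of iron: pasta $0.1304, spinach $0.3393, eggs $0.3636, cottage cheese $2.3333, bell pepper $4.1667.
Take 2 servings of pasta: +4.6 mg iron for $0.60 (total $0.60, still need 3.8 mg).
Take 1 serving of spinach: +2.8 mg iron for $0.95 (total $1.55, still need 1.0 mg).
Take 0.9091 servings of eggs: +1.0 mg iron for $0.36 (total $1.91, still need 0.0 mg).
Filling from the cheapest source first is optimal under one linear minimum: $1.91.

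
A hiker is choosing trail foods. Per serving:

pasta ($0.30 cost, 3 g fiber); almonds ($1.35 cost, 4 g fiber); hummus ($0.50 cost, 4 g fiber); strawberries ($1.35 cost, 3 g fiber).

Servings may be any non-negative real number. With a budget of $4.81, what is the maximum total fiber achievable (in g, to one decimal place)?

48.1 g

Fiber per dollar: pasta 10, hummus 8, almonds 2.963, strawberries 2.222.
With no serving limits, spend the whole cost allowance on pasta: $4.81 / $0.30 × 3 g = 48.1 g.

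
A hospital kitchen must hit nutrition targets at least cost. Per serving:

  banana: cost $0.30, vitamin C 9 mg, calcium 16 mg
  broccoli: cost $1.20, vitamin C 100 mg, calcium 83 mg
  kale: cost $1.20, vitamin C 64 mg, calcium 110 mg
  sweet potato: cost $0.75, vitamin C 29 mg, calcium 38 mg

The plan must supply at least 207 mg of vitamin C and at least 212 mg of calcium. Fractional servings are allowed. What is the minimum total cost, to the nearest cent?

With two linear requirements the optimum uses one or two foods; enumerate the corners.
banana only: max(207/9, 212/16) = 23 servings → $6.90.
broccoli only: max(207/100, 212/83) = 2.554 servings → $3.07.
kale only: max(207/64, 212/110) = 3.234 servings → $3.88.
sweet potato only: max(207/29, 212/38) = 7.138 servings → $5.35.
banana + broccoli with both tight: 4.712 servings and 1.646 servings → $3.39.
banana + kale: the both-tight solution has a negative serving — not a feasible corner.
banana + sweet potato with both targets exact would need a negative amount; discard.
broccoli + kale with both tight: 1.618 servings and 0.7066 servings → $2.79.
broccoli + sweet potato with both tight: 1.233 servings and 2.885 servings → $3.64.
kale + sweet potato: intersection lies outside the first quadrant.
Cheapest feasible corner: $2.79.

$2.79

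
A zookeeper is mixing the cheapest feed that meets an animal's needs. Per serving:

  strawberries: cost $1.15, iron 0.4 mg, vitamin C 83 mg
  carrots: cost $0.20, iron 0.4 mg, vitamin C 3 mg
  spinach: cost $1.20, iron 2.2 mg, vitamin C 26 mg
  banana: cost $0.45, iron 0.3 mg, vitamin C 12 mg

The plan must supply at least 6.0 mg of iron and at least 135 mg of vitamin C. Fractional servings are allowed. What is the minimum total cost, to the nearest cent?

$4.04

The cheapest plan sits at a corner of the feasible region — with two constraints it uses at most two foods.
strawberries only: max(6.0/0.4, 135/83) = 15 servings → $17.25.
carrots only: max(6.0/0.4, 135/3) = 45 servings → $9.00.
spinach only: max(6.0/2.2, 135/26) = 5.192 servings → $6.23.
banana only: max(6.0/0.3, 135/12) = 20 servings → $9.00.
strawberries + carrots with both tight: 1.125 servings and 13.88 servings → $4.07.
strawberries + spinach with both tight: 0.8188 servings and 2.578 servings → $4.04.
strawberries + banana: the both-tight solution has a negative serving — not a feasible corner.
carrots + spinach: intersection lies outside the first quadrant.
carrots + banana with both tight: 8.077 servings and 9.231 servings → $5.77.
spinach + banana with both tight: 1.694 servings and 7.581 servings → $5.44.
Cheapest feasible corner: $4.04.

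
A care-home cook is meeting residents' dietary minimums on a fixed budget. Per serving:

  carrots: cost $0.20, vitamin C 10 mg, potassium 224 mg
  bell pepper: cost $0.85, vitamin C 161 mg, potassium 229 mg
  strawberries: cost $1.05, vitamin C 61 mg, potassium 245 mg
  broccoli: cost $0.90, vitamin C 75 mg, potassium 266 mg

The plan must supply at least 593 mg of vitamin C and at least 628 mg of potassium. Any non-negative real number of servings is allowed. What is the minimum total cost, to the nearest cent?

$3.13

Two binding constraints pin down two serving amounts, so the optimal mix uses at most two foods. The candidates are each food alone (scaled to the tighter of vitamin C/potassium) and each pair with both constraints tight.
carrots only: max(593/10, 628/224) = 59.3 servings → $11.86.
bell pepper only: max(593/161, 628/229) = 3.683 servings → $3.13.
strawberries only: max(593/61, 628/245) = 9.721 servings → $10.21.
broccoli only: max(593/75, 628/266) = 7.907 servings → $7.12.
carrots + bell pepper: intersection lies outside the first quadrant.
carrots + strawberries: the both-tight solution has a negative serving — not a feasible corner.
carrots + broccoli: intersection lies outside the first quadrant.
bell pepper + strawberries: the both-tight solution has a negative serving — not a feasible corner.
bell pepper + broccoli with both targets exact would need a negative amount; discard.
strawberries + broccoli with both targets exact would need a negative amount; discard.
The minimum over all feasible corners is $3.13.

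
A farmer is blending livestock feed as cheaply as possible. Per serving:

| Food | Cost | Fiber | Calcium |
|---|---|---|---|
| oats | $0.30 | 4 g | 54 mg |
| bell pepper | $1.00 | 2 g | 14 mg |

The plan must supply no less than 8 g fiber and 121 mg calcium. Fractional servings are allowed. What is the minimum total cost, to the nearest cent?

With two linear requirements the optimum uses one or two foods; enumerate the corners.
oats only: max(8/4, 121/54) = 2.241 servings → $0.67.
bell pepper only: max(8/2, 121/14) = 8.643 servings → $8.64.
oats + bell pepper with both targets exact would need a negative amount; discard.
So the least-cost plan costs $0.67.

$0.67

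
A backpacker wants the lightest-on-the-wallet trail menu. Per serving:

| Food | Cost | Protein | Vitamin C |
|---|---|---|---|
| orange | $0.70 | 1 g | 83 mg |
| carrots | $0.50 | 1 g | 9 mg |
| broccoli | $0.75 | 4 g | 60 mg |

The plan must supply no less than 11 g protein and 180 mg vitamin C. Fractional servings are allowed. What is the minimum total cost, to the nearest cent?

$2.18

This is a tiny linear program; its minimum lies at a vertex of the feasible set. List the vertices and price them.
orange only: max(11/1, 180/83) = 11 servings → $7.70.
carrots only: max(11/1, 180/9) = 20 servings → $10.00.
broccoli only: max(11/4, 180/60) = 3 servings → $2.25.
orange + carrots with both tight: 1.095 servings and 9.905 servings → $5.72.
orange + broccoli with both tight: 0.2206 servings and 2.695 servings → $2.18.
carrots + broccoli with both targets exact would need a negative amount; discard.
The minimum over all feasible corners is $2.18.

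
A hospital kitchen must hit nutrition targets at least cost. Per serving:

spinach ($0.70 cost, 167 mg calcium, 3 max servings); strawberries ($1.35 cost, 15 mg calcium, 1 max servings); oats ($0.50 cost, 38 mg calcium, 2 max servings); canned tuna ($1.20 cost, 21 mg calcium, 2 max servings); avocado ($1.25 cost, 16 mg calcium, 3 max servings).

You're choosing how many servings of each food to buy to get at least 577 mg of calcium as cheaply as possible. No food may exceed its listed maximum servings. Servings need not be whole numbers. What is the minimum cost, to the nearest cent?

$3.10

Cost per mg of calcium: spinach $0.0042, oats $0.0132, canned tuna $0.0571, avocado $0.0781, strawberries $0.0900.
Take 3 servings of spinach: +501.0 mg calcium for $2.10 (total $2.10, still need 76.0 mg).
Take 2 servings of oats: +76.0 mg calcium for $1.00 (total $3.10, still need 0.0 mg).
Filling from the cheapest source first is optimal under one linear minimum: $3.10.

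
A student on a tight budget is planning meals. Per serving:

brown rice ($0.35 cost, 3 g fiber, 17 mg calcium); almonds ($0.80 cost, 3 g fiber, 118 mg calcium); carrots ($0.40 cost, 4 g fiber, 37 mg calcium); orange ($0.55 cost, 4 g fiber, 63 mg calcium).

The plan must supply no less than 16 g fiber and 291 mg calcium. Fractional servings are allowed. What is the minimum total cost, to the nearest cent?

This is a tiny linear program; its minimum lies at a vertex of the feasible set. List the vertices and price them.
brown rice only: max(16/3, 291/17) = 17.12 servings → $5.99.
almonds only: max(16/3, 291/118) = 5.333 servings → $4.27.
carrots only: max(16/4, 291/37) = 7.865 servings → $3.15.
orange only: max(16/4, 291/63) = 4.619 servings → $2.54.
brown rice + almonds with both tight: 3.35 servings and 1.983 servings → $2.76.
brown rice + carrots: the both-tight solution has a negative serving — not a feasible corner.
brown rice + orange: the both-tight solution has a negative serving — not a feasible corner.
almonds + carrots with both tight: 1.584 servings and 2.812 servings → $2.39.
almonds + orange with both tight: 0.5512 servings and 3.587 servings → $2.41.
carrots + orange: intersection lies outside the first quadrant.
So the least-cost plan costs $2.39.

$2.39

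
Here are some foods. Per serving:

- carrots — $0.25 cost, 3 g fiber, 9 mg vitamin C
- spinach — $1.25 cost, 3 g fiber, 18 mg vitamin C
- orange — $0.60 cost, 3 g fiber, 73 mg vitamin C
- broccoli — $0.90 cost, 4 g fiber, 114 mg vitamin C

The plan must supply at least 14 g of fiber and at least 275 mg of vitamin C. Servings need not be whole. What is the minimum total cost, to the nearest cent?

$2.44

carrots only: max(14/3, 275/9) = 30.56 servings → $7.64.
spinach only: max(14/3, 275/18) = 15.28 servings → $19.10.
orange only: max(14/3, 275/73) = 4.667 servings → $2.80.
broccoli only: max(14/4, 275/114) = 3.5 servings → $3.15.
carrots + spinach: the both-tight solution has a negative serving — not a feasible corner.
carrots + orange with both tight: 1.026 servings and 3.641 servings → $2.44.
carrots + broccoli with both tight: 1.621 servings and 2.284 servings → $2.46.
spinach + orange with both tight: 1.194 servings and 3.473 servings → $3.58.
spinach + broccoli with both tight: 1.837 servings and 2.122 servings → $4.21.
orange + broccoli: intersection lies outside the first quadrant.
So the least-cost plan costs $2.44.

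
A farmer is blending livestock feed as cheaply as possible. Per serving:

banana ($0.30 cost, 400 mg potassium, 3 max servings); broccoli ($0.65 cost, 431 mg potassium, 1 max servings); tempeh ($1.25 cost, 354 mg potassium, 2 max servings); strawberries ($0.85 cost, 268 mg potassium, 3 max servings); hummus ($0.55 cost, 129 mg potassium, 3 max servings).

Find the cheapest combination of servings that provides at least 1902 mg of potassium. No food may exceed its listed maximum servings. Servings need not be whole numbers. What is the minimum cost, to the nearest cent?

$2.41

Cost per mg of potassium: banana $0.0008, broccoli $0.0015, strawberries $0.0032, tempeh $0.0035, hummus $0.0043.
Take 3 servings of banana: +1200.0 mg potassium for $0.90 (total $0.90, still need 702.0 mg).
Take 1 serving of broccoli: +431.0 mg potassium for $0.65 (total $1.55, still need 271.0 mg).
Take 1.011 servings of strawberries: +271.0 mg potassium for $0.86 (total $2.41, still need 0.0 mg).
Filling from the cheapest source first is optimal under one linear minimum: $2.41.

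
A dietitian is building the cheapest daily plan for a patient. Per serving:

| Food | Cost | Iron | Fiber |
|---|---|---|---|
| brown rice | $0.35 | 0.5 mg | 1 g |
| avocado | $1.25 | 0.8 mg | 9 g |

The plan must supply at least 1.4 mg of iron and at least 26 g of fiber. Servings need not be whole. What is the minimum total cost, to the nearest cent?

Two binding constraints pin down two serving amounts, so the optimal mix uses at most two foods. The candidates are each food alone (scaled to the tighter of iron/fiber) and each pair with both constraints tight.
brown rice only: max(1.4/0.5, 26/1) = 26 servings → $9.10.
avocado only: max(1.4/0.8, 26/9) = 2.889 servings → $3.61.
brown rice + avocado: the both-tight solution has a negative serving — not a feasible corner.
So the least-cost plan costs $3.61.

$3.61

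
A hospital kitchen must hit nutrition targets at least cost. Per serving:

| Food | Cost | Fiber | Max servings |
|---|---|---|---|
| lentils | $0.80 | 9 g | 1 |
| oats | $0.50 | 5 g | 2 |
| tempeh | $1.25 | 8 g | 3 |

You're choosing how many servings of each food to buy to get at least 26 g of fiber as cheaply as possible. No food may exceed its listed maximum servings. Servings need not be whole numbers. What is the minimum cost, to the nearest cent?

$2.89

Cost per g of fiber: lentils $0.0889, oats $0.1000, tempeh $0.1562.
Take 1 serving of lentils: +9.0 g fiber for $0.80 (total $0.80, still need 17.0 g).
Take 2 servings of oats: +10.0 g fiber for $1.00 (total $1.80, still need 7.0 g).
Take 0.875 servings of tempeh: +7.0 g fiber for $1.09 (total $2.89, still need 0.0 g).
Greedy by cheapest-per-g is optimal for a single linear constraint, so the minimum cost is $2.89.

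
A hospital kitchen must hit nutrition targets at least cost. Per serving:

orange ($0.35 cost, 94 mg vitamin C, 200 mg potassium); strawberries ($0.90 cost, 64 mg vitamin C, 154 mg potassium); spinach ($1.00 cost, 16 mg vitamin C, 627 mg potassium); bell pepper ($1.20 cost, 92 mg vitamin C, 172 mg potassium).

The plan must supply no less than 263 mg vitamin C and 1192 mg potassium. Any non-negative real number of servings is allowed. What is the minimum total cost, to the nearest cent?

$1.98

Two binding constraints pin down two serving amounts, so the optimal mix uses at most two foods. The candidates are each food alone (scaled to the tighter of vitamin C/potassium) and each pair with both constraints tight.
orange only: max(263/94, 1192/200) = 5.96 servings → $2.09.
strawberries only: max(263/64, 1192/154) = 7.74 servings → $6.97.
spinach only: max(263/16, 1192/627) = 16.44 servings → $16.44.
bell pepper only: max(263/92, 1192/172) = 6.93 servings → $8.32.
orange + strawberries: intersection lies outside the first quadrant.
orange + spinach with both tight: 2.616 servings and 1.067 servings → $1.98.
orange + bell pepper: the both-tight solution has a negative serving — not a feasible corner.
strawberries + spinach with both tight: 3.872 servings and 0.9501 servings → $4.43.
strawberries + bell pepper: the both-tight solution has a negative serving — not a feasible corner.
spinach + bell pepper with both tight: 1.173 servings and 2.655 servings → $4.36.
The minimum over all feasible corners is $1.98.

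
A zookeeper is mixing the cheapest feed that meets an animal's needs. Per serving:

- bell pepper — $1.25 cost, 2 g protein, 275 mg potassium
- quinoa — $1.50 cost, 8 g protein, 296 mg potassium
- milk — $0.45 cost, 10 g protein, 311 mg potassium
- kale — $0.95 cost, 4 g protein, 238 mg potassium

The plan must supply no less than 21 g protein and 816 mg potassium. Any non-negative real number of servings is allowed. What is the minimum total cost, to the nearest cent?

Two binding constraints pin down two serving amounts, so the optimal mix uses at most two foods. The candidates are each food alone (scaled to the tighter of protein/potassium) and each pair with both constraints tight.
bell pepper only: max(21/2, 816/275) = 10.5 servings → $13.12.
quinoa only: max(21/8, 816/296) = 2.757 servings → $4.14.
milk only: max(21/10, 816/311) = 2.624 servings → $1.18.
kale only: max(21/4, 816/238) = 5.25 servings → $4.99.
bell pepper + quinoa with both tight: 0.194 servings and 2.576 servings → $4.11.
bell pepper + milk with both tight: 0.7655 servings and 1.947 servings → $1.83.
bell pepper + kale: intersection lies outside the first quadrant.
quinoa + milk: the both-tight solution has a negative serving — not a feasible corner.
quinoa + kale with both tight: 2.408 servings and 0.4333 servings → $4.02.
milk + kale with both tight: 1.526 servings and 1.434 servings → $2.05.
The minimum over all feasible corners is $1.18.

$1.18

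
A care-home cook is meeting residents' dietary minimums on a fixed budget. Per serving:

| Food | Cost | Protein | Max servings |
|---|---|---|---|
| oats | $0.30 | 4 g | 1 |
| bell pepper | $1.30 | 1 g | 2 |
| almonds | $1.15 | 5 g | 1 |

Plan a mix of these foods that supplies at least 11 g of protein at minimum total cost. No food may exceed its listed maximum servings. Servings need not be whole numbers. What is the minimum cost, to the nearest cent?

Cost per g of protein: oats $0.0750, almonds $0.2300, bell pepper $1.3000.
Take 1 serving of oats: +4.0 g protein for $0.30 (total $0.30, still need 7.0 g).
Take 1 serving of almonds: +5.0 g protein for $1.15 (total $1.45, still need 2.0 g).
Take 2 servings of bell pepper: +2.0 g protein for $2.60 (total $4.05, still need 0.0 g).
Filling from the cheapest source first is optimal under one linear minimum: $4.05.

$4.05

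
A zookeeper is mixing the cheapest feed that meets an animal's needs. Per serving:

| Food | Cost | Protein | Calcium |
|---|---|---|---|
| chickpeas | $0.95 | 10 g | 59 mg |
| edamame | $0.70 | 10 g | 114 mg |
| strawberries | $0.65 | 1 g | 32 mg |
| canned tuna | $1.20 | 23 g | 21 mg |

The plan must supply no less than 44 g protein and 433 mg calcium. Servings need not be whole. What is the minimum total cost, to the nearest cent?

$2.96

An LP optimum is at a vertex; with two nutrient constraints at most two foods are used. Check each candidate.
chickpeas only: max(44/10, 433/59) = 7.339 servings → $6.97.
edamame only: max(44/10, 433/114) = 4.4 servings → $3.08.
strawberries only: max(44/1, 433/32) = 44 servings → $28.60.
canned tuna only: max(44/23, 433/21) = 20.62 servings → $24.74.
chickpeas + edamame with both tight: 1.247 servings and 3.153 servings → $3.39.
chickpeas + strawberries with both tight: 3.736 servings and 6.644 servings → $7.87.
chickpeas + canned tuna: the both-tight solution has a negative serving — not a feasible corner.
edamame + strawberries: the both-tight solution has a negative serving — not a feasible corner.
edamame + canned tuna with both tight: 3.746 servings and 0.2844 servings → $2.96.
strawberries + canned tuna with both tight: 12.64 servings and 1.364 servings → $9.85.
Cheapest feasible corner: $2.96.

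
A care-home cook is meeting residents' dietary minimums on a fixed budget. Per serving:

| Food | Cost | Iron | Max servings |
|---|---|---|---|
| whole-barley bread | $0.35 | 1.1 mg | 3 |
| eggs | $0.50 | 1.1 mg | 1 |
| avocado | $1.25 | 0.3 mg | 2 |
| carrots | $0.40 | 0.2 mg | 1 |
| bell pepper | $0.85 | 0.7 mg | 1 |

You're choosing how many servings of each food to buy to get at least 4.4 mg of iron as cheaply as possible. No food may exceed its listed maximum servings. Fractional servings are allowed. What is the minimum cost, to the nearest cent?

$1.55

Cost per mg of iron: whole-barley bread $0.3182, eggs $0.4545, bell pepper $1.2143, carrots $2.0000, avocado $4.1667.
Take 3 servings of whole-barley bread: +3.3 mg iron for $1.05 (total $1.05, still need 1.1 mg).
Take 1 serving of eggs: +1.1 mg iron for $0.50 (total $1.55, still need 0.0 mg).
Filling from the cheapest source first is optimal under one linear minimum: $1.55.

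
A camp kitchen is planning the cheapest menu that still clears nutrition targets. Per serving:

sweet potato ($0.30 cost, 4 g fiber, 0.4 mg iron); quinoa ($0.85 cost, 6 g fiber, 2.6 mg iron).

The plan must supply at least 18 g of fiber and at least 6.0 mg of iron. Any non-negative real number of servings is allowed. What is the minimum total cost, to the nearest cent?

$2.19

Check every corner: each single food scaled to meet both minima, and each pair solved so both constraints bind.
sweet potato only: max(18/4, 6.0/0.4) = 15 servings → $4.50.
quinoa only: max(18/6, 6.0/2.6) = 3 servings → $2.55.
sweet potato + quinoa with both tight: 1.35 servings and 2.1 servings → $2.19.
So the least-cost plan costs $2.19.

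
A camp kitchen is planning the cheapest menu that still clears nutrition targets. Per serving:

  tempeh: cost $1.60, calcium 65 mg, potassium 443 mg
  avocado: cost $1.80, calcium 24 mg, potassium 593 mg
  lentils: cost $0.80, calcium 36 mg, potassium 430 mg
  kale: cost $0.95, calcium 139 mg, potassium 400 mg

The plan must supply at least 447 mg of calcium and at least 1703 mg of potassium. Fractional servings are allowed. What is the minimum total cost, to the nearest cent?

Minimising a linear cost over {calcium ≥ 447, potassium ≥ 1703, servings ≥ 0} — the optimum is at a vertex, using one or two foods.
tempeh only: max(447/65, 1703/443) = 6.877 servings → $11.00.
avocado only: max(447/24, 1703/593) = 18.62 servings → $33.52.
lentils only: max(447/36, 1703/430) = 12.42 servings → $9.93.
kale only: max(447/139, 1703/400) = 4.258 servings → $4.04.
tempeh + avocado: the both-tight solution has a negative serving — not a feasible corner.
tempeh + lentils with both targets exact would need a negative amount; discard.
tempeh + kale with both tight: 1.628 servings and 2.455 servings → $4.94.
avocado + lentils with both targets exact would need a negative amount; discard.
avocado + kale with both tight: 0.7953 servings and 3.079 servings → $4.36.
lentils + kale with both tight: 1.277 servings and 2.885 servings → $3.76.
Cheapest feasible corner: $3.76.

$3.76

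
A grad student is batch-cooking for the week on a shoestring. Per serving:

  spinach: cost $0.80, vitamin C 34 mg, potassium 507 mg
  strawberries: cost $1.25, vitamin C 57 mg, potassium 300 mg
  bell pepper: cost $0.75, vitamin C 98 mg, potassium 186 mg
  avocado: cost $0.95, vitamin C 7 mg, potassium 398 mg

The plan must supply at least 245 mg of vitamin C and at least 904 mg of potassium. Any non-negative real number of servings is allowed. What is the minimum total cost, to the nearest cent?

$2.41

The cheapest plan sits at a corner of the feasible region — with two constraints it uses at most two foods.
spinach only: max(245/34, 904/507) = 7.206 servings → $5.76.
strawberries only: max(245/57, 904/300) = 4.298 servings → $5.37.
bell pepper only: max(245/98, 904/186) = 4.86 servings → $3.65.
avocado only: max(245/7, 904/398) = 35 servings → $33.25.
spinach + strawberries: intersection lies outside the first quadrant.
spinach + bell pepper with both tight: 0.9922 servings and 2.156 servings → $2.41.
spinach + avocado: the both-tight solution has a negative serving — not a feasible corner.
strawberries + bell pepper with both tight: 2.289 servings and 1.169 servings → $3.74.
strawberries + avocado with both targets exact would need a negative amount; discard.
bell pepper + avocado with both tight: 2.418 servings and 1.141 servings → $2.90.
So the least-cost plan costs $2.41.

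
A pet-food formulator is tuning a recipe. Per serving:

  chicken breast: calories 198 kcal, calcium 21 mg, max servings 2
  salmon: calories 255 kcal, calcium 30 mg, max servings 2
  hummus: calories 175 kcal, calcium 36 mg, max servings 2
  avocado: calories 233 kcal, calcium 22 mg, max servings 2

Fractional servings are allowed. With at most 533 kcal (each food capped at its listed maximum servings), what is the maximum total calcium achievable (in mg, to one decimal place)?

93.5 mg

Calcium per kcal: hummus 0.2057, salmon 0.1176, chicken breast 0.1061, avocado 0.09442.
Take 2 servings of hummus: uses 350 kcal, +72.0 mg calcium (running total 72.0 mg).
Take 0.7176 servings of salmon: uses 183 kcal, +21.5 mg calcium (running total 93.5 mg).
Greedy by best ratio exhausts the calories allowance optimally: 93.5 mg.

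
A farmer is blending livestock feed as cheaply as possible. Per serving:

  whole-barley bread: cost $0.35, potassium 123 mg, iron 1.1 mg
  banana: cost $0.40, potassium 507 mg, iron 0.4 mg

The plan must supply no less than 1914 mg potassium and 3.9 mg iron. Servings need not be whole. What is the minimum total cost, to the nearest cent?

$2.11

Two binding constraints pin down two serving amounts, so the optimal mix uses at most two foods. The candidates are each food alone (scaled to the tighter of potassium/iron) and each pair with both constraints tight.
whole-barley bread only: max(1914/123, 3.9/1.1) = 15.56 servings → $5.45.
banana only: max(1914/507, 3.9/0.4) = 9.75 servings → $3.90.
whole-barley bread + banana with both tight: 2.383 servings and 3.197 servings → $2.11.
The minimum over all feasible corners is $2.11.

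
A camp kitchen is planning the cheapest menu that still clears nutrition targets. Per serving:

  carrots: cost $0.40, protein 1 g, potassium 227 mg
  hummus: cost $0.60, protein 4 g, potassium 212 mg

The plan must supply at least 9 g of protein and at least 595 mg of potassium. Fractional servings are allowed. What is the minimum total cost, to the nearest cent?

$1.52

The cheapest plan sits at a corner of the feasible region — with two constraints it uses at most two foods.
carrots only: max(9/1, 595/227) = 9 servings → $3.60.
hummus only: max(9/4, 595/212) = 2.807 servings → $1.68.
carrots + hummus with both tight: 0.6782 servings and 2.08 servings → $1.52.
The minimum over all feasible corners is $1.52.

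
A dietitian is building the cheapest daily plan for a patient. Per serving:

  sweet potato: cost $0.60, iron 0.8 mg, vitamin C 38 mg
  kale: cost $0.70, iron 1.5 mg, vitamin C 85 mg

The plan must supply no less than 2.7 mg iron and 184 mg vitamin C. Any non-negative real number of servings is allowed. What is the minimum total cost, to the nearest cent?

At the optimum either one food covers both requirements or two foods hit both targets exactly; no other combination can be cheaper.
sweet potato only: max(2.7/0.8, 184/38) = 4.842 servings → $2.91.
kale only: max(2.7/1.5, 184/85) = 2.165 servings → $1.52.
sweet potato + kale: the both-tight solution has a negative serving — not a feasible corner.
The minimum over all feasible corners is $1.52.

$1.52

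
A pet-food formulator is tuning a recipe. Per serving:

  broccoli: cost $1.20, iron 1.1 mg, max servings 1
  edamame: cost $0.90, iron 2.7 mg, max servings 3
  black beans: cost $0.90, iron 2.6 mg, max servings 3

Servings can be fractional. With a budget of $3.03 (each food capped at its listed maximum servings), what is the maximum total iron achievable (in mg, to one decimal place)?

Iron per dollar: edamame 3, black beans 2.889, broccoli 0.9167.
Take 3 servings of edamame: spends $2.70, +8.1 mg iron (running total 8.1 mg).
Take 0.3667 servings of black beans: spends $0.33, +1.0 mg iron (running total 9.1 mg).
Filling greedily by iron-per-dollar is optimal for one linear limit, giving 9.1 mg.

9.1 mg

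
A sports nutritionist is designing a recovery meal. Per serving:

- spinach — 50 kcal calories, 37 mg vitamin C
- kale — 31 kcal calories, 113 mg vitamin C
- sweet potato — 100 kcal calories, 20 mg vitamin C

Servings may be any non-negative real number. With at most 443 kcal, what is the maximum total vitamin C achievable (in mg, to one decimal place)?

Vitamin C per kcal: kale 3.645, spinach 0.74, sweet potato 0.2.
With no serving limits, spend the whole calories allowance on kale: 443 kcal / 31 kcal × 113 mg = 1614.8 mg.

1614.8 mg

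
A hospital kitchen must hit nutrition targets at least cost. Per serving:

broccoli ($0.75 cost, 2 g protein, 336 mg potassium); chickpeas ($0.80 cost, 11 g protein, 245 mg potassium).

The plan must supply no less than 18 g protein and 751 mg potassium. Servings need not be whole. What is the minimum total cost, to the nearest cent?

Check every corner: each single food scaled to meet both minima, and each pair solved so both constraints bind.
broccoli only: max(18/2, 751/336) = 9 servings → $6.75.
chickpeas only: max(18/11, 751/245) = 3.065 servings → $2.45.
broccoli + chickpeas with both tight: 1.201 servings and 1.418 servings → $2.04.
So the least-cost plan costs $2.04.

$2.04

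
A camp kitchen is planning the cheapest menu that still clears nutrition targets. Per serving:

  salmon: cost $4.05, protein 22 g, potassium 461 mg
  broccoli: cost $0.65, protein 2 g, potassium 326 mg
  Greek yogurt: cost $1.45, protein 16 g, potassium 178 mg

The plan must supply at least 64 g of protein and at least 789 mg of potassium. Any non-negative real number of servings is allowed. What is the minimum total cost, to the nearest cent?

This is a tiny linear program; its minimum lies at a vertex of the feasible set. List the vertices and price them.
salmon only: max(64/22, 789/461) = 2.909 servings → $11.78.
broccoli only: max(64/2, 789/326) = 32 servings → $20.80.
Greek yogurt only: max(64/16, 789/178) = 4.433 servings → $6.43.
salmon + broccoli: the both-tight solution has a negative serving — not a feasible corner.
salmon + Greek yogurt with both tight: 0.3561 servings and 3.51 servings → $6.53.
broccoli + Greek yogurt with both tight: 0.2535 servings and 3.968 servings → $5.92.
The minimum over all feasible corners is $5.92.

$5.92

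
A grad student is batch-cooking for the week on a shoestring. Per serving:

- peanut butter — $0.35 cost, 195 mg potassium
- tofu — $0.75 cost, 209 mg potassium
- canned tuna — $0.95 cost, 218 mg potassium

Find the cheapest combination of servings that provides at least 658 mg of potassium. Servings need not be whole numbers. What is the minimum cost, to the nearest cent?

Cost per mg of potassium: peanut butter $0.0018, tofu $0.0036, canned tuna $0.0044.
With no serving limits, use only peanut butter: 658 mg / 195 mg = 3.374 servings × $0.35 = $1.18.

$1.18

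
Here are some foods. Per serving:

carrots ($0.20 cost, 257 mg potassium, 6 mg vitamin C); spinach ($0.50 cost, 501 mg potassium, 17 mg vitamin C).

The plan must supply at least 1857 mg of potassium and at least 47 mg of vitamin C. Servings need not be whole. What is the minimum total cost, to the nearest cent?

Compare the cost at each extreme point of the feasible region.
carrots only: max(1857/257, 47/6) = 7.833 servings → $1.57.
spinach only: max(1857/501, 47/17) = 3.707 servings → $1.85.
carrots + spinach with both tight: 5.886 servings and 0.6875 servings → $1.52.
The minimum over all feasible corners is $1.52.

$1.52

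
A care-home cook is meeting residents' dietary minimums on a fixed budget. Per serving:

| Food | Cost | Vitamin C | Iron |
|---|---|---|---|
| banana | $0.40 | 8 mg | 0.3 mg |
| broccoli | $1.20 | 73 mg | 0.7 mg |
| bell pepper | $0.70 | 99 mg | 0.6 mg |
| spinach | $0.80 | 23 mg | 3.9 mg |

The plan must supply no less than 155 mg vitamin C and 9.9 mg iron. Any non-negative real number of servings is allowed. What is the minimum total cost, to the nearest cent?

$2.61

An LP optimum is at a vertex; with two nutrient constraints at most two foods are used. Check each candidate.
banana only: max(155/8, 9.9/0.3) = 33 servings → $13.20.
broccoli only: max(155/73, 9.9/0.7) = 14.14 servings → $16.97.
bell pepper only: max(155/99, 9.9/0.6) = 16.5 servings → $11.55.
spinach only: max(155/23, 9.9/3.9) = 6.739 servings → $5.39.
banana + broccoli: intersection lies outside the first quadrant.
banana + bell pepper with both targets exact would need a negative amount; discard.
banana + spinach with both tight: 15.51 servings and 1.346 servings → $7.28.
broccoli + bell pepper with both targets exact would need a negative amount; discard.
broccoli + spinach with both tight: 1.403 servings and 2.287 servings → $3.51.
bell pepper + spinach with both tight: 1.012 servings and 2.383 servings → $2.61.
Cheapest feasible corner: $2.61.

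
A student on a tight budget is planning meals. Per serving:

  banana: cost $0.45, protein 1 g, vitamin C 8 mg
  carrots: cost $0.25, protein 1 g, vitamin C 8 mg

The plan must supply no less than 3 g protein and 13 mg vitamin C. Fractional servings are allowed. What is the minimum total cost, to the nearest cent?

$0.75

Compare the cost at each extreme point of the feasible region.
banana only: max(3/1, 13/8) = 3 servings → $1.35.
carrots only: max(3/1, 13/8) = 3 servings → $0.75.
banana + carrots (both tight): parallel constraints — no distinct corner.
Cheapest feasible corner: $0.75.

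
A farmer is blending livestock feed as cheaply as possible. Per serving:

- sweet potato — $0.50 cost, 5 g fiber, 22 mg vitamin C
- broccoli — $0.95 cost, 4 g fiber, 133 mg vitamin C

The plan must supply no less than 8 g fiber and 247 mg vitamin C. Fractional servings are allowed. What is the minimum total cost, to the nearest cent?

$1.81

A basic optimal solution has at most two foods positive. Try each food alone and each pair with both targets met exactly.
sweet potato only: max(8/5, 247/22) = 11.23 servings → $5.61.
broccoli only: max(8/4, 247/133) = 2 servings → $1.90.
sweet potato + broccoli with both tight: 0.1317 servings and 1.835 servings → $1.81.
Cheapest feasible corner: $1.81.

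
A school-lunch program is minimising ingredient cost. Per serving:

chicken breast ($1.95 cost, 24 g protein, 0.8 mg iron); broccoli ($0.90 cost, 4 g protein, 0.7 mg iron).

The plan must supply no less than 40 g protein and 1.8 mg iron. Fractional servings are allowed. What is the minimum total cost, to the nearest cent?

$3.72

A basic optimal solution has at most two foods positive. Try each food alone and each pair with both targets met exactly.
chicken breast only: max(40/24, 1.8/0.8) = 2.25 servings → $4.39.
broccoli only: max(40/4, 1.8/0.7) = 10 servings → $9.00.
chicken breast + broccoli with both tight: 1.529 servings and 0.8235 servings → $3.72.
Cheapest feasible corner: $3.72.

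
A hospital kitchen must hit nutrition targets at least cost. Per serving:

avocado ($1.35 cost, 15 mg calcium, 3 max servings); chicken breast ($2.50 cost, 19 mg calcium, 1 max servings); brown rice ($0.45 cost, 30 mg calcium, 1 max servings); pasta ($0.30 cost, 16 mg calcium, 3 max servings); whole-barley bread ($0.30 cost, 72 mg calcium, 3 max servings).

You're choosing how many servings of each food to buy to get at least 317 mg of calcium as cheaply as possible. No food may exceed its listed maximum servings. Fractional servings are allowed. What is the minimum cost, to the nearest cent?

Cost per mg of calcium: whole-barley bread $0.0042, brown rice $0.0150, pasta $0.0187, avocado $0.0900, chicken breast $0.1316.
Take 3 servings of whole-barley bread: +216.0 mg calcium for $0.90 (total $0.90, still need 101.0 mg).
Take 1 serving of brown rice: +30.0 mg calcium for $0.45 (total $1.35, still need 71.0 mg).
Take 3 servings of pasta: +48.0 mg calcium for $0.90 (total $2.25, still need 23.0 mg).
Take 1.533 servings of avocado: +23.0 mg calcium for $2.07 (total $4.32, still need 0.0 mg).
Greedy by cheapest-per-mg is optimal for a single linear constraint, so the minimum cost is $4.32.

$4.32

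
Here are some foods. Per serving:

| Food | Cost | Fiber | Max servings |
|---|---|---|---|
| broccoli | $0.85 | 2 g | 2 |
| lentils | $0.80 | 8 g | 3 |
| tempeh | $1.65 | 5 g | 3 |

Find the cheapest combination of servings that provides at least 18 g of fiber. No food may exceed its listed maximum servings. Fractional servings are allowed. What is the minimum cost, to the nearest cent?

Cost per g of fiber: lentils $0.1000, tempeh $0.3300, broccoli $0.4250.
Take 2.25 servings of lentils: +18.0 g fiber for $1.80 (total $1.80, still need 0.0 g).
Greedy by cheapest-per-g is optimal for a single linear constraint, so the minimum cost is $1.80.

$1.80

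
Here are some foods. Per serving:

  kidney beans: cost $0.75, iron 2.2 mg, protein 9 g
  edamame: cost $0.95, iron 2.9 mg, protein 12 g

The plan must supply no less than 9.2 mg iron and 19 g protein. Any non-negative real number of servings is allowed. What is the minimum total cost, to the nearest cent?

An LP optimum is at a vertex; with two nutrient constraints at most two foods are used. Check each candidate.
kidney beans only: max(9.2/2.2, 19/9) = 4.182 servings → $3.14.
edamame only: max(9.2/2.9, 19/12) = 3.172 servings → $3.01.
kidney beans + edamame: intersection lies outside the first quadrant.
Cheapest feasible corner: $3.01.

$3.01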